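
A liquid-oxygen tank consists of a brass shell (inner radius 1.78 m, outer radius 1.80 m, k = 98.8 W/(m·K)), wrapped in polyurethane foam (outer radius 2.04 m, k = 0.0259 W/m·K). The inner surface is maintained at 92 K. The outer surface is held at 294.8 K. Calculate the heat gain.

Q = 1010 W

Treat each layer as a resistance in series:
  R_brass = (1/1.78 − 1/1.80)/(4πk) = 0.006242/(4π·98.8) = 5.028×10^-6 K/W
  R_polyurethane foam = (1/1.80 − 1/2.04)/(4πk) = 0.06536/(4π·0.0259) = 0.2008 K/W
ΣR = 5.028×10^-6 + 0.2008 = 0.2008 K/W
Q = ΔT/ΣR = (92 K − 294.8 K)/0.2008 = -1010 W
(Negative Q ⇒ heat flows inward; heat gain = 1010 W.)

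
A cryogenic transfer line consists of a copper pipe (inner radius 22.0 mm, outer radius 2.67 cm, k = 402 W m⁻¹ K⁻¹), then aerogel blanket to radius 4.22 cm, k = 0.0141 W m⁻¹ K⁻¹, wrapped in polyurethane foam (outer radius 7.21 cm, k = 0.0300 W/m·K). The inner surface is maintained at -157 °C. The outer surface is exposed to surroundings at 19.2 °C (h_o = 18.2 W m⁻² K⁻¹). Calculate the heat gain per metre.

Q' = 21.7 W/m

Treat each layer as a resistance in series:
  R'_copper = ln(0.0267/0.0220)/(2πk) = 0.1936/(2π·402) = 7.666×10^-5 m·K/W
  R'_aerogel blanket = ln(0.0422/0.0267)/(2πk) = 0.4578/(2π·0.0141) = 5.167 m·K/W
  R'_polyurethane foam = ln(0.0721/0.0422)/(2πk) = 0.5356/(2π·0.0300) = 2.842 m·K/W
  R'_conv,out = 1/(2πr h) = 1/(2π·0.0721·18.2) = 0.1213 m·K/W
ΣR = 7.666×10^-5 + 5.167 + 2.842 + 0.1213 = 8.130 m·K/W
Q' = ΔT/ΣR = (-157 °C − 19.2 °C)/8.130 = -21.7 W/m
(Negative Q' ⇒ heat flows inward; heat gain = 21.7 W/m.)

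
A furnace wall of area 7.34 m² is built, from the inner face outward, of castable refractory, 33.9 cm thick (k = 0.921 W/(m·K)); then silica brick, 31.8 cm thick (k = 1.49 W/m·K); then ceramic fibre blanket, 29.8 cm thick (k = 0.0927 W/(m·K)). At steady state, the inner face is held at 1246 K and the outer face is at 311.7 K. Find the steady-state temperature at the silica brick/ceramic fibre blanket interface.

T = 1103 K

Resistance network (inner→outer):
  R_castable refractory = L/(kA) = 0.339/(0.921·7.34) = 0.05015 K/W
  R_silica brick = L/(kA) = 0.318/(1.49·7.34) = 0.02908 K/W
  R_ceramic fibre blanket = L/(kA) = 0.298/(0.0927·7.34) = 0.4380 K/W
ΣR = 0.05015 + 0.02908 + 0.4380 = 0.5172 K/W
Q = ΔT/ΣR = (1246 K − 311.7 K)/0.5172 = 1806 W
From the inner boundary to the silica brick/ceramic fibre blanket interface, ΣR_partial = 0.07923 K/W.
T_interface = T_in − Q·ΣR_partial = 1246 K − (1806)(0.07923) = 1103 K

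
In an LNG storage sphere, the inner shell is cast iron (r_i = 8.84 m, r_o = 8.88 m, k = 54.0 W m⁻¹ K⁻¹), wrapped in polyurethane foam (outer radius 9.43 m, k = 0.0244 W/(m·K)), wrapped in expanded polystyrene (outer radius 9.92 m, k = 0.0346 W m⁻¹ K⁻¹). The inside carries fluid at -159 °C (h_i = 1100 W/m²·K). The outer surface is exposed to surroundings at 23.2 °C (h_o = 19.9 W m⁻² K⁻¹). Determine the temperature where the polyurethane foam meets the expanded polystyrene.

T = -42.5 °C

Series thermal resistances, inner to outer:
  R_conv,in = 1/(4πr²h) = 1/(4π·8.84²·1100) = 9.257×10^-7 K/W
  R_cast iron = (1/8.84 − 1/8.88)/(4πk) = 5.096×10^-4/(4π·54.0) = 7.509×10^-7 K/W
  R_polyurethane foam = (1/8.88 − 1/9.43)/(4πk) = 0.006568/(4π·0.0244) = 0.02142 K/W
  R_expanded polystyrene = (1/9.43 − 1/9.92)/(4πk) = 0.005238/(4π·0.0346) = 0.01205 K/W
  R_conv,out = 1/(4πr²h) = 1/(4π·9.92²·19.9) = 4.064×10^-5 K/W
ΣR = 9.257×10^-7 + 7.509×10^-7 + 0.02142 + 0.01205 + 4.064×10^-5 = 0.03351 K/W
Q = ΔT/ΣR = (-159 °C − 23.2 °C)/0.03351 = -5437 W
From the inner boundary to the polyurethane foam/expanded polystyrene interface, ΣR_partial = 0.02142 K/W.
T_interface = T_in − Q·ΣR_partial = -159 °C − (-5437)(0.02142) = -42.5 °C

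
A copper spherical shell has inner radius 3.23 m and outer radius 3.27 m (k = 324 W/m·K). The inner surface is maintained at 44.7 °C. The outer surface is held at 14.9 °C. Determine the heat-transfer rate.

Q = 4πk·ΔT/(1/r₁ − 1/r₂) = 4π × 324 × 29.8 / (1/3.23 − 1/3.27) = 3.20×10^7 W

Q = 32000 kW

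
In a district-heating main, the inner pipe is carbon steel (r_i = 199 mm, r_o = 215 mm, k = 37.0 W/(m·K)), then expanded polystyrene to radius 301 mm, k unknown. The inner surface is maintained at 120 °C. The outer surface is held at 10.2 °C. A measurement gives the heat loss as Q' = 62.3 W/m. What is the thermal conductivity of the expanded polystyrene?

k = 0.0304 W/m·K

ΣR = ΔT/Q' = |120 − 10.2|/62.3 = 1.762 m·K/W
Known resistances:
  R'_carbon steel = ln(0.215/0.199)/(2πk) = 0.07733/(2π·37.0) = 3.326×10^-4 m·K/W
R_expanded polystyrene = ΣR − ΣR_known = 1.762 − 3.326×10^-4 = 1.762 m·K/W
ln(r₂/r₁)/(2πk) = 1.762 ⇒ k = 0.3365/(2π·1.762) = 0.0304 W/m·K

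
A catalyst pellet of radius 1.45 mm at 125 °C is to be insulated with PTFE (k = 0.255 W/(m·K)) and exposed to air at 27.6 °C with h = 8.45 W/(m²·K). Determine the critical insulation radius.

r_cr = 6.04 cm

For a sphere, r_cr = 2k_ins/h = 2·0.255/8.45 = 0.0604 m = 6.04 cm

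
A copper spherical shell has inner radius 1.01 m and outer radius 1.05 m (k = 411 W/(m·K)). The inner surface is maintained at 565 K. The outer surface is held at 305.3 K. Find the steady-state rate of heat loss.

Q = 3.56×10^7 W

Q = 4πk·ΔT/(1/r₁ − 1/r₂) = 4π × 411 × 259.7 / (1/1.01 − 1/1.05) = 3.56×10^7 W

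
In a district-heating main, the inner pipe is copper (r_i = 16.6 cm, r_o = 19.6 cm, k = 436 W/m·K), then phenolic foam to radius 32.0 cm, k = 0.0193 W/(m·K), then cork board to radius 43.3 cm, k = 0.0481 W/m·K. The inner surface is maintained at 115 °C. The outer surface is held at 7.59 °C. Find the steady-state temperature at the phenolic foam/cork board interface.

Resistance network (inner→outer):
  R'_copper = ln(0.196/0.166)/(2πk) = 0.1661/(2π·436) = 6.064×10^-5 m·K/W
  R'_phenolic foam = ln(0.320/0.196)/(2πk) = 0.4902/(2π·0.0193) = 4.042 m·K/W
  R'_cork board = ln(0.433/0.320)/(2πk) = 0.3024/(2π·0.0481) = 1.001 m·K/W
ΣR = 6.064×10^-5 + 4.042 + 1.001 = 5.043 m·K/W
Q' = ΔT/ΣR = (115 °C − 7.59 °C)/5.043 = 21.30 W/m
From the inner boundary to the phenolic foam/cork board interface, ΣR_partial = 4.042 m·K/W.
T_interface = T_in − Q'·ΣR_partial = 115 °C − (21.30)(4.042) = 28.9 °C

T = 28.9 °C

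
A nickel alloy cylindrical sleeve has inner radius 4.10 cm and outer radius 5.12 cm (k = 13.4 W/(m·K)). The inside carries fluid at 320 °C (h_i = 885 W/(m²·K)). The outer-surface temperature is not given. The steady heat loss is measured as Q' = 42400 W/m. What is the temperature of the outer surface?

T_out = 22.1 °C

Series resistances:
  R'_conv,in = 1/(2πr h) = 1/(2π·0.0410·885) = 0.004386 m·K/W
  R'_nickel alloy = ln(0.0512/0.0410)/(2πk) = 0.2222/(2π·13.4) = 0.002639 m·K/W
ΣR = 0.007025 m·K/W
ΔT = Q'·ΣR = 42400 × 0.007025 = 297.9 K
Heat flows outward, so T_out = T_in − ΔT = 320 − 297.9 = 22.1 °C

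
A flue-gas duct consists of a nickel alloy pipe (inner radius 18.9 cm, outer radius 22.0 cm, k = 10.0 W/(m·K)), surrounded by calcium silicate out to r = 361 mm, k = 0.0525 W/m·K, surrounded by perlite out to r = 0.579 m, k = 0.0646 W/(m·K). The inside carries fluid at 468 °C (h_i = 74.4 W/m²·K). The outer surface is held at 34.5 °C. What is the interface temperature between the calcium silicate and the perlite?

Resistance network (inner→outer):
  R'_conv,in = 1/(2πr h) = 1/(2π·0.189·74.4) = 0.01132 m·K/W
  R'_nickel alloy = ln(0.220/0.189)/(2πk) = 0.1519/(2π·10.0) = 0.002417 m·K/W
  R'_calcium silicate = ln(0.361/0.220)/(2πk) = 0.4953/(2π·0.0525) = 1.501 m·K/W
  R'_perlite = ln(0.579/0.361)/(2πk) = 0.4724/(2π·0.0646) = 1.164 m·K/W
ΣR = 0.01132 + 0.002417 + 1.501 + 1.164 = 2.679 m·K/W
Q' = ΔT/ΣR = (468 °C − 34.5 °C)/2.679 = 161.8 W/m
From the inner boundary to the calcium silicate/perlite interface, ΣR_partial = 1.515 m·K/W.
T_interface = T_in − Q'·ΣR_partial = 468 °C − (161.8)(1.515) = 223 °C

T = 223 °C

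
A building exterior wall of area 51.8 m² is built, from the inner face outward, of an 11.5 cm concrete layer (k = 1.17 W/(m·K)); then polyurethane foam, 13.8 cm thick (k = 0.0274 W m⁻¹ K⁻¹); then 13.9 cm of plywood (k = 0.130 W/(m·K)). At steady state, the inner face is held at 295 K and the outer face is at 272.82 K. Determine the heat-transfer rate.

Series thermal resistances, inner to outer:
  R_concrete = L/(kA) = 0.115/(1.17·51.8) = 0.001898 K/W
  R_polyurethane foam = L/(kA) = 0.138/(0.0274·51.8) = 0.09723 K/W
  R_plywood = L/(kA) = 0.139/(0.130·51.8) = 0.02064 K/W
ΣR = 0.001898 + 0.09723 + 0.02064 = 0.1198 K/W
Q = ΔT/ΣR = (295 K − 272.82 K)/0.1198 = 185 W

Q = 185 W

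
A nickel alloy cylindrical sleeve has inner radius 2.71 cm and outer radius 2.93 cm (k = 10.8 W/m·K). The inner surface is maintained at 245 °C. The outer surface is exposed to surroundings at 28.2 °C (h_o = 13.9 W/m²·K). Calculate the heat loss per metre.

Q' = 553 W/m

Treat each layer as a resistance in series:
  R'_nickel alloy = ln(0.0293/0.0271)/(2πk) = 0.07805/(2π·10.8) = 0.001150 m·K/W
  R'_conv,out = 1/(2πr h) = 1/(2π·0.0293·13.9) = 0.3908 m·K/W
ΣR = 0.001150 + 0.3908 = 0.3919 m·K/W
Q' = ΔT/ΣR = (245 °C − 28.2 °C)/0.3919 = 553 W/m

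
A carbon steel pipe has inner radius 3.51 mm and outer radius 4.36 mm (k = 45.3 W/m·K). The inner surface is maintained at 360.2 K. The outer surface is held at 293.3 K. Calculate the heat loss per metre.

Q' = 87800 W/m

Q' = 2πk·ΔT/ln(r₂/r₁) = 2π × 45.3 × 66.9 / ln(0.00436/0.00351) = 87800 W/m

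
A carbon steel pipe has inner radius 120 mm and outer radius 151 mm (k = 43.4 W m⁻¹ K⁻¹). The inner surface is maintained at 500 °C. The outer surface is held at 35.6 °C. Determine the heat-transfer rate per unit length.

Q' = 551 kW/m

Q' = 2πk·ΔT/ln(r₂/r₁) = 2π × 43.4 × 464.4 / ln(0.151/0.120) = 5.51×10^5 W/m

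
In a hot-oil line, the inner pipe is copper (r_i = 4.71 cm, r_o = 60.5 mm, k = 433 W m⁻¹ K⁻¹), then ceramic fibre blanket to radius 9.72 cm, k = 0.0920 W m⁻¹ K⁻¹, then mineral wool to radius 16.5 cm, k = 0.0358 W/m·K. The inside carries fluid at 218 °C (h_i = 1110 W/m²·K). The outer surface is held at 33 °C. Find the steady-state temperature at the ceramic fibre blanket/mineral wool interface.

T = 170 °C

Resistance network (inner→outer):
  R'_conv,in = 1/(2πr h) = 1/(2π·0.0471·1110) = 0.003044 m·K/W
  R'_copper = ln(0.0605/0.0471)/(2πk) = 0.2504/(2π·433) = 9.203×10^-5 m·K/W
  R'_ceramic fibre blanket = ln(0.0972/0.0605)/(2πk) = 0.4741/(2π·0.0920) = 0.8202 m·K/W
  R'_mineral wool = ln(0.165/0.0972)/(2πk) = 0.5292/(2π·0.0358) = 2.353 m·K/W
ΣR = 0.003044 + 9.203×10^-5 + 0.8202 + 2.353 = 3.176 m·K/W
Q' = ΔT/ΣR = (218 °C − 33 °C)/3.176 = 58.25 W/m
From the inner boundary to the ceramic fibre blanket/mineral wool interface, ΣR_partial = 0.8233 m·K/W.
T_interface = T_in − Q'·ΣR_partial = 218 °C − (58.25)(0.8233) = 170 °C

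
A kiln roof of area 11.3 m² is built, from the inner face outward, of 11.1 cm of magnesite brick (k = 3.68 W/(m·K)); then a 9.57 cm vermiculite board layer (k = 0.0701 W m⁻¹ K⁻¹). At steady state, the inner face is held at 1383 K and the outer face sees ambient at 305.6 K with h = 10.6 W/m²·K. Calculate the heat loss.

Series thermal resistances, inner to outer:
  R_magnesite brick = L/(kA) = 0.111/(3.68·11.3) = 0.002669 K/W
  R_vermiculite board = L/(kA) = 0.0957/(0.0701·11.3) = 0.1208 K/W
  R_conv,out = 1/(hA) = 1/(10.6·11.3) = 0.008349 K/W
ΣR = 0.002669 + 0.1208 + 0.008349 = 0.1318 K/W
Q = ΔT/ΣR = (1383 K − 305.6 K)/0.1318 = 8170 W

Q = 8.17 kW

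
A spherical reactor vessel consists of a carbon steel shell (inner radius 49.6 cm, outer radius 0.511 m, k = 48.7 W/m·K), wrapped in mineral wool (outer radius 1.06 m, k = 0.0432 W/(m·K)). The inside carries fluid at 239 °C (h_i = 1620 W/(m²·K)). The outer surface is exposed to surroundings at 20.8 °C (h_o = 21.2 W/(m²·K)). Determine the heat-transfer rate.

Resistance network (inner→outer):
  R_conv,in = 1/(4πr²h) = 1/(4π·0.496²·1620) = 1.997×10^-4 K/W
  R_carbon steel = (1/0.496 − 1/0.511)/(4πk) = 0.05918/(4π·48.7) = 9.671×10^-5 K/W
  R_mineral wool = (1/0.511 − 1/1.06)/(4πk) = 1.014/(4π·0.0432) = 1.867 K/W
  R_conv,out = 1/(4πr²h) = 1/(4π·1.06²·21.2) = 0.003341 K/W
ΣR = 1.997×10^-4 + 9.671×10^-5 + 1.867 + 0.003341 = 1.871 K/W
Q = ΔT/ΣR = (239 °C − 20.8 °C)/1.871 = 117 W

Q = 117 W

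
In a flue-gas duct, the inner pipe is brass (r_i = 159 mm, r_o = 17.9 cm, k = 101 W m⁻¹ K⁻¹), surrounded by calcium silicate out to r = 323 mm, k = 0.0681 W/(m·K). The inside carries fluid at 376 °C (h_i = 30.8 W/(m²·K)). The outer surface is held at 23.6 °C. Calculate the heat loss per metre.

Series thermal resistances, inner to outer:
  R'_conv,in = 1/(2πr h) = 1/(2π·0.159·30.8) = 0.03250 m·K/W
  R'_brass = ln(0.179/0.159)/(2πk) = 0.1185/(2π·101) = 1.867×10^-4 m·K/W
  R'_calcium silicate = ln(0.323/0.179)/(2πk) = 0.5903/(2π·0.0681) = 1.379 m·K/W
ΣR = 0.03250 + 1.867×10^-4 + 1.379 = 1.412 m·K/W
Q' = ΔT/ΣR = (376 °C − 23.6 °C)/1.412 = 250 W/m

Q' = 250 W/m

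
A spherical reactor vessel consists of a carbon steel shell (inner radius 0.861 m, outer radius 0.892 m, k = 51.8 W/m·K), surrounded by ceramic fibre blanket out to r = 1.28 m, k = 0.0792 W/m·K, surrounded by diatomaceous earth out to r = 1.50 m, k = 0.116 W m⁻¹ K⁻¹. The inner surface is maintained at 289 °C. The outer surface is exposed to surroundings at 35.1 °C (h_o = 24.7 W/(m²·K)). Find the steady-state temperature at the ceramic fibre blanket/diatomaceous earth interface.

Resistance network (inner→outer):
  R_carbon steel = (1/0.861 − 1/0.892)/(4πk) = 0.04036/(4π·51.8) = 6.201×10^-5 K/W
  R_ceramic fibre blanket = (1/0.892 − 1/1.28)/(4πk) = 0.3398/(4π·0.0792) = 0.3414 K/W
  R_diatomaceous earth = (1/1.28 − 1/1.50)/(4πk) = 0.1146/(4π·0.116) = 0.07861 K/W
  R_conv,out = 1/(4πr²h) = 1/(4π·1.50²·24.7) = 0.001432 K/W
ΣR = 6.201×10^-5 + 0.3414 + 0.07861 + 0.001432 = 0.4215 K/W
Q = ΔT/ΣR = (289 °C − 35.1 °C)/0.4215 = 602.4 W
From the inner boundary to the ceramic fibre blanket/diatomaceous earth interface, ΣR_partial = 0.3415 K/W.
T_interface = T_in − Q·ΣR_partial = 289 °C − (602.4)(0.3415) = 83.3 °C

T = 83.3 °C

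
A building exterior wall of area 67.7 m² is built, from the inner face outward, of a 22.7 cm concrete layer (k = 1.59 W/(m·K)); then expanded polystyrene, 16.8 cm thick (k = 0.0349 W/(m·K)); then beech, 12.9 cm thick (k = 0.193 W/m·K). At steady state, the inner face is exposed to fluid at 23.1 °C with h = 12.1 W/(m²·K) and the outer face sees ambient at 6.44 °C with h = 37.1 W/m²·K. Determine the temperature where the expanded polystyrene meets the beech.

Resistance network (inner→outer):
  R_conv,in = 1/(hA) = 1/(12.1·67.7) = 0.001221 K/W
  R_concrete = L/(kA) = 0.227/(1.59·67.7) = 0.002109 K/W
  R_expanded polystyrene = L/(kA) = 0.168/(0.0349·67.7) = 0.07110 K/W
  R_beech = L/(kA) = 0.129/(0.193·67.7) = 0.009873 K/W
  R_conv,out = 1/(hA) = 1/(37.1·67.7) = 3.981×10^-4 K/W
ΣR = 0.001221 + 0.002109 + 0.07110 + 0.009873 + 3.981×10^-4 = 0.08470 K/W
Q = ΔT/ΣR = (23.1 °C − 6.44 °C)/0.08470 = 196.7 W
From the inner boundary to the expanded polystyrene/beech interface, ΣR_partial = 0.07443 K/W.
T_interface = T_in − Q·ΣR_partial = 23.1 °C − (196.7)(0.07443) = 8.46 °C

T = 8.46 °C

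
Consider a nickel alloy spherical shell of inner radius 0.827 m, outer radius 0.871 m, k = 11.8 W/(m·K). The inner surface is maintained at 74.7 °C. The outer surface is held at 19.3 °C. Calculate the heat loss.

Q = 4πk·ΔT/(1/r₁ − 1/r₂) = 4π × 11.8 × 55.4 / (1/0.827 − 1/0.871) = 1.34×10^5 W

Q = 134 kW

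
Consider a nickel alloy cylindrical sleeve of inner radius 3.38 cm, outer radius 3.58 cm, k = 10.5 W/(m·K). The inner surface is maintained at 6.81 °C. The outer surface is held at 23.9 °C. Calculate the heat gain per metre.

Q' = 19600 W/m

Q' = 2πk·ΔT/ln(r₂/r₁) = 2π × 10.5 × 17.09 / ln(0.0358/0.0338) = 19600 W/m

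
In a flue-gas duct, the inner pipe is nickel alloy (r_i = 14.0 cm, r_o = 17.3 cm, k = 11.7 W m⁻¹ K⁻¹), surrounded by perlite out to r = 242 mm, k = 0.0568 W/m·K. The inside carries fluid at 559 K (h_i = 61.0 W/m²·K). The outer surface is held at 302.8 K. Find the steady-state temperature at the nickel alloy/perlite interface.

Treat each layer as a resistance in series:
  R'_conv,in = 1/(2πr h) = 1/(2π·0.140·61.0) = 0.01864 m·K/W
  R'_nickel alloy = ln(0.173/0.140)/(2πk) = 0.2116/(2π·11.7) = 0.002879 m·K/W
  R'_perlite = ln(0.242/0.173)/(2πk) = 0.3356/(2π·0.0568) = 0.9405 m·K/W
ΣR = 0.01864 + 0.002879 + 0.9405 = 0.9620 m·K/W
Q' = ΔT/ΣR = (559 K − 302.8 K)/0.9620 = 266.3 W/m
From the inner boundary to the nickel alloy/perlite interface, ΣR_partial = 0.02152 m·K/W.
T_interface = T_in − Q'·ΣR_partial = 559 K − (266.3)(0.02152) = 553 K

T = 553 K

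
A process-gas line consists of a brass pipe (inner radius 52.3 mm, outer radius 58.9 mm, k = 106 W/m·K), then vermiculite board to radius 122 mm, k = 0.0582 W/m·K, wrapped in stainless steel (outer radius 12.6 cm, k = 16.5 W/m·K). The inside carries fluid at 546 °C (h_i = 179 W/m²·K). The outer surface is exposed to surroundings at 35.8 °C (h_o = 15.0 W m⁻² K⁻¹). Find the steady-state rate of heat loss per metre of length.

Q' = 244 W/m

Series thermal resistances, inner to outer:
  R'_conv,in = 1/(2πr h) = 1/(2π·0.0523·179) = 0.01700 m·K/W
  R'_brass = ln(0.0589/0.0523)/(2πk) = 0.1188/(2π·106) = 1.784×10^-4 m·K/W
  R'_vermiculite board = ln(0.122/0.0589)/(2πk) = 0.7282/(2π·0.0582) = 1.991 m·K/W
  R'_stainless steel = ln(0.126/0.122)/(2πk) = 0.03226/(2π·16.5) = 3.112×10^-4 m·K/W
  R'_conv,out = 1/(2πr h) = 1/(2π·0.126·15.0) = 0.08421 m·K/W
ΣR = 0.01700 + 1.784×10^-4 + 1.991 + 3.112×10^-4 + 0.08421 = 2.093 m·K/W
Q' = ΔT/ΣR = (546 °C − 35.8 °C)/2.093 = 244 W/m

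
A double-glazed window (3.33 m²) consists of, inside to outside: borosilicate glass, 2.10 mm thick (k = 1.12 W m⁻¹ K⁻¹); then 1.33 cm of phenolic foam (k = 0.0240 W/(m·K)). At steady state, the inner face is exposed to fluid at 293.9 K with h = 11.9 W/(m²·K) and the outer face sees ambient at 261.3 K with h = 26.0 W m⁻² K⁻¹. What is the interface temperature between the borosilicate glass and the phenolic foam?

T = 289.8 K

Treat each layer as a resistance in series:
  R_conv,in = 1/(hA) = 1/(11.9·3.33) = 0.02524 K/W
  R_borosilicate glass = L/(kA) = 0.00210/(1.12·3.33) = 5.631×10^-4 K/W
  R_phenolic foam = L/(kA) = 0.0133/(0.0240·3.33) = 0.1664 K/W
  R_conv,out = 1/(hA) = 1/(26.0·3.33) = 0.01155 K/W
ΣR = 0.02524 + 5.631×10^-4 + 0.1664 + 0.01155 = 0.2038 K/W
Q = ΔT/ΣR = (293.9 K − 261.3 K)/0.2038 = 160.0 W
From the inner boundary to the borosilicate glass/phenolic foam interface, ΣR_partial = 0.02580 K/W.
T_interface = T_in − Q·ΣR_partial = 293.9 K − (160.0)(0.02580) = 289.8 K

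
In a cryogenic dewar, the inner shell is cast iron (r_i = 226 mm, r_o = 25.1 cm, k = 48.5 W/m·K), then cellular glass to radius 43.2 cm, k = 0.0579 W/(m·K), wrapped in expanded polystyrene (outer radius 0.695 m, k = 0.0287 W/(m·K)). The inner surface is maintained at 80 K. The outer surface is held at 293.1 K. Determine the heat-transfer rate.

Treat each layer as a resistance in series:
  R_cast iron = (1/0.226 − 1/0.251)/(4πk) = 0.4407/(4π·48.5) = 7.231×10^-4 K/W
  R_cellular glass = (1/0.251 − 1/0.432)/(4πk) = 1.669/(4π·0.0579) = 2.294 K/W
  R_expanded polystyrene = (1/0.432 − 1/0.695)/(4πk) = 0.8760/(4π·0.0287) = 2.429 K/W
ΣR = 7.231×10^-4 + 2.294 + 2.429 = 4.724 K/W
Q = ΔT/ΣR = (80 K − 293.1 K)/4.724 = -45.1 W
(Negative Q ⇒ heat flows inward; heat gain = 45.1 W.)

Q = 45.1 W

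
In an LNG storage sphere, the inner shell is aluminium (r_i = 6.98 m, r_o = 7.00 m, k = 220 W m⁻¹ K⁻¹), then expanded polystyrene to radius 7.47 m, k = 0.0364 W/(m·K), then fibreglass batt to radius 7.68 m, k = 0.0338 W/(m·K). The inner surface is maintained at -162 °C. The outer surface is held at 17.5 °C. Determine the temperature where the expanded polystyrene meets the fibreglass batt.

T = -37.2 °C

Resistance network (inner→outer):
  R_aluminium = (1/6.98 − 1/7.00)/(4πk) = 4.093×10^-4/(4π·220) = 1.481×10^-7 K/W
  R_expanded polystyrene = (1/7.00 − 1/7.47)/(4πk) = 0.008988/(4π·0.0364) = 0.01965 K/W
  R_fibreglass batt = (1/7.47 − 1/7.68)/(4πk) = 0.003660/(4π·0.0338) = 0.008618 K/W
ΣR = 1.481×10^-7 + 0.01965 + 0.008618 = 0.02827 K/W
Q = ΔT/ΣR = (-162 °C − 17.5 °C)/0.02827 = -6349 W
From the inner boundary to the expanded polystyrene/fibreglass batt interface, ΣR_partial = 0.01965 K/W.
T_interface = T_in − Q·ΣR_partial = -162 °C − (-6349)(0.01965) = -37.2 °C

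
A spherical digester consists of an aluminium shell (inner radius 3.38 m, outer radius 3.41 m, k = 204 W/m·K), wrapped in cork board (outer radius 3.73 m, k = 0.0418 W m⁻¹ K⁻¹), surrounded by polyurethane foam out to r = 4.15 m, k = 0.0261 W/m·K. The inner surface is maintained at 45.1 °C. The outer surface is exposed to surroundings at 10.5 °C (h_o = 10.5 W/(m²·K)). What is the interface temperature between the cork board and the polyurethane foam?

T = 32.5 °C

Series thermal resistances, inner to outer:
  R_aluminium = (1/3.38 − 1/3.41)/(4πk) = 0.002603/(4π·204) = 1.015×10^-6 K/W
  R_cork board = (1/3.41 − 1/3.73)/(4πk) = 0.02516/(4π·0.0418) = 0.04790 K/W
  R_polyurethane foam = (1/3.73 − 1/4.15)/(4πk) = 0.02713/(4π·0.0261) = 0.08273 K/W
  R_conv,out = 1/(4πr²h) = 1/(4π·4.15²·10.5) = 4.401×10^-4 K/W
ΣR = 1.015×10^-6 + 0.04790 + 0.08273 + 4.401×10^-4 = 0.1311 K/W
Q = ΔT/ΣR = (45.1 °C − 10.5 °C)/0.1311 = 263.9 W
From the inner boundary to the cork board/polyurethane foam interface, ΣR_partial = 0.04790 K/W.
T_interface = T_in − Q·ΣR_partial = 45.1 °C − (263.9)(0.04790) = 32.5 °C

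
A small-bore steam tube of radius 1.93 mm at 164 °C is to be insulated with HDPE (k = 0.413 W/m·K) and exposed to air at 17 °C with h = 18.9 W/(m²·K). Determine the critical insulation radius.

r_cr = 2.19 cm

For a cylinder, r_cr = k_ins/h = 0.413/18.9 = 0.0219 m = 2.19 cm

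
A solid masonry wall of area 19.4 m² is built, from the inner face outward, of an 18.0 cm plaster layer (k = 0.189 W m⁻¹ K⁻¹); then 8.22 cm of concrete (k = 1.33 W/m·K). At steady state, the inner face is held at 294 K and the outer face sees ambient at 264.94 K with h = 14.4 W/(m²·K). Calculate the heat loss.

Resistance network (inner→outer):
  R_plaster = L/(kA) = 0.180/(0.189·19.4) = 0.04909 K/W
  R_concrete = L/(kA) = 0.0822/(1.33·19.4) = 0.003186 K/W
  R_conv,out = 1/(hA) = 1/(14.4·19.4) = 0.003580 K/W
ΣR = 0.04909 + 0.003186 + 0.003580 = 0.05586 K/W
Q = ΔT/ΣR = (294 K − 264.94 K)/0.05586 = 520 W

Q = 520 W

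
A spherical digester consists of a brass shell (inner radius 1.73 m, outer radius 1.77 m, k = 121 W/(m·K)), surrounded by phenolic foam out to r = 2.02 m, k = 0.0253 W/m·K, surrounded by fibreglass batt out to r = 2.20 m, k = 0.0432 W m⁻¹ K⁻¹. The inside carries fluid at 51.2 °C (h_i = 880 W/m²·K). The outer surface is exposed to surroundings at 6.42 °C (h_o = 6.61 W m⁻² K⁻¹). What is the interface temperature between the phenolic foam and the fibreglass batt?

T = 18.0 °C

Treat each layer as a resistance in series:
  R_conv,in = 1/(4πr²h) = 1/(4π·1.73²·880) = 3.021×10^-5 K/W
  R_brass = (1/1.73 − 1/1.77)/(4πk) = 0.01306/(4π·121) = 8.591×10^-6 K/W
  R_phenolic foam = (1/1.77 − 1/2.02)/(4πk) = 0.06992/(4π·0.0253) = 0.2199 K/W
  R_fibreglass batt = (1/2.02 − 1/2.20)/(4πk) = 0.04050/(4π·0.0432) = 0.07461 K/W
  R_conv,out = 1/(4πr²h) = 1/(4π·2.20²·6.61) = 0.002487 K/W
ΣR = 3.021×10^-5 + 8.591×10^-6 + 0.2199 + 0.07461 + 0.002487 = 0.2970 K/W
Q = ΔT/ΣR = (51.2 °C − 6.42 °C)/0.2970 = 150.8 W
From the inner boundary to the phenolic foam/fibreglass batt interface, ΣR_partial = 0.2199 K/W.
T_interface = T_in − Q·ΣR_partial = 51.2 °C − (150.8)(0.2199) = 18.0 °C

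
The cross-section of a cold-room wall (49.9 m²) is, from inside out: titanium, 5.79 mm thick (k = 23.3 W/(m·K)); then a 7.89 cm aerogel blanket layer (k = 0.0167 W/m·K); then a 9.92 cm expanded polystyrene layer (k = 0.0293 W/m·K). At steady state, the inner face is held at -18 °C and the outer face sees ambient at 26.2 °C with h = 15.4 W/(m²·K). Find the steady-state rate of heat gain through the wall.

Q = 270 W

Series thermal resistances, inner to outer:
  R_titanium = L/(kA) = 0.00579/(23.3·49.9) = 4.980×10^-6 K/W
  R_aerogel blanket = L/(kA) = 0.0789/(0.0167·49.9) = 0.09468 K/W
  R_expanded polystyrene = L/(kA) = 0.0992/(0.0293·49.9) = 0.06785 K/W
  R_conv,out = 1/(hA) = 1/(15.4·49.9) = 0.001301 K/W
ΣR = 4.980×10^-6 + 0.09468 + 0.06785 + 0.001301 = 0.1638 K/W
Q = ΔT/ΣR = (-18 °C − 26.2 °C)/0.1638 = -270 W
(Negative Q ⇒ heat flows inward; heat gain = 270 W.)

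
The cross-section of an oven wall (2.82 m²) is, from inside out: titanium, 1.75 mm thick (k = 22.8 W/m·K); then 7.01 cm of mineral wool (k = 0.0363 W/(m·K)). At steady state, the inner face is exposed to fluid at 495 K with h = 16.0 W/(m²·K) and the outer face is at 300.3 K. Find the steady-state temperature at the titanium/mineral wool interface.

T = 489 K

Series thermal resistances, inner to outer:
  R_conv,in = 1/(hA) = 1/(16.0·2.82) = 0.02216 K/W
  R_titanium = L/(kA) = 0.00175/(22.8·2.82) = 2.722×10^-5 K/W
  R_mineral wool = L/(kA) = 0.0701/(0.0363·2.82) = 0.6848 K/W
ΣR = 0.02216 + 2.722×10^-5 + 0.6848 = 0.7070 K/W
Q = ΔT/ΣR = (495 K − 300.3 K)/0.7070 = 275.4 W
From the inner boundary to the titanium/mineral wool interface, ΣR_partial = 0.02219 K/W.
T_interface = T_in − Q·ΣR_partial = 495 K − (275.4)(0.02219) = 489 K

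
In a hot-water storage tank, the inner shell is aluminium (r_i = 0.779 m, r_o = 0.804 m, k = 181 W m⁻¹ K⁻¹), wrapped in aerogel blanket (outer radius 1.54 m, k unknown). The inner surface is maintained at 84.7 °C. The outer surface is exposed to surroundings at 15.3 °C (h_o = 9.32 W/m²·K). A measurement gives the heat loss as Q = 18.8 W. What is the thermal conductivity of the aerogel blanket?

k = 0.0128 W/m·K

ΣR = ΔT/Q = |84.7 − 15.3|/18.8 = 3.691 K/W
Known resistances:
  R_aluminium = (1/0.779 − 1/0.804)/(4πk) = 0.03992/(4π·181) = 1.755×10^-5 K/W
  R_conv,out = 1/(4πr²h) = 1/(4π·1.54²·9.32) = 0.003600 K/W
R_aerogel blanket = ΣR − ΣR_known = 3.691 − 0.003618 = 3.687 K/W
(1/r₁−1/r₂)/(4πk) = 3.687 ⇒ k = 0.5944/(4π·3.687) = 0.0128 W/m·K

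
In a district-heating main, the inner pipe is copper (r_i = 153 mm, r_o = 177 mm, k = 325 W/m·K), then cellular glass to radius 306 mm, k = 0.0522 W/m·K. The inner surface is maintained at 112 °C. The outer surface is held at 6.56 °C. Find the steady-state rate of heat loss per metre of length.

Treat each layer as a resistance in series:
  R'_copper = ln(0.177/0.153)/(2πk) = 0.1457/(2π·325) = 7.136×10^-5 m·K/W
  R'_cellular glass = ln(0.306/0.177)/(2πk) = 0.5474/(2π·0.0522) = 1.669 m·K/W
ΣR = 7.136×10^-5 + 1.669 = 1.669 m·K/W
Q' = ΔT/ΣR = (112 °C − 6.56 °C)/1.669 = 63.2 W/m

Q' = 63.2 W/m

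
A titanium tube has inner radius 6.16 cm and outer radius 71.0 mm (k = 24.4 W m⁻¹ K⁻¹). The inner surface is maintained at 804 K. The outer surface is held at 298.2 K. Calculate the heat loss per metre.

Q' = 5.46×10^5 W/m

Q' = 2πk·ΔT/ln(r₂/r₁) = 2π × 24.4 × 505.8 / ln(0.0710/0.0616) = 5.46×10^5 W/m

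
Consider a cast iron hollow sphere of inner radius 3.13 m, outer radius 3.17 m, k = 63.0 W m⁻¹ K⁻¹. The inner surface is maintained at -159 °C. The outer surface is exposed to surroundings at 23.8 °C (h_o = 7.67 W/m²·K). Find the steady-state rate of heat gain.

Series thermal resistances, inner to outer:
  R_cast iron = (1/3.13 − 1/3.17)/(4πk) = 0.004031/(4π·63.0) = 5.092×10^-6 K/W
  R_conv,out = 1/(4πr²h) = 1/(4π·3.17²·7.67) = 0.001032 K/W
ΣR = 5.092×10^-6 + 0.001032 = 0.001037 K/W
Q = ΔT/ΣR = (-159 °C − 23.8 °C)/0.001037 = -1.76×10^5 W
(Negative Q ⇒ heat flows inward; heat gain = 1.76×10^5 W.)

Q = 1.76×10^5 W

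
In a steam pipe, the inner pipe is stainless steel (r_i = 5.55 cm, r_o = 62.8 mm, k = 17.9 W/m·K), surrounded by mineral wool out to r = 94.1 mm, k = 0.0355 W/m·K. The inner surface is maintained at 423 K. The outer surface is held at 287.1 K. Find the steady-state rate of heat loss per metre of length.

Treat each layer as a resistance in series:
  R'_stainless steel = ln(0.0628/0.0555)/(2πk) = 0.1236/(2π·17.9) = 0.001099 m·K/W
  R'_mineral wool = ln(0.0941/0.0628)/(2πk) = 0.4044/(2π·0.0355) = 1.813 m·K/W
ΣR = 0.001099 + 1.813 = 1.814 m·K/W
Q' = ΔT/ΣR = (423 K − 287.1 K)/1.814 = 74.9 W/m

Q' = 74.9 W/m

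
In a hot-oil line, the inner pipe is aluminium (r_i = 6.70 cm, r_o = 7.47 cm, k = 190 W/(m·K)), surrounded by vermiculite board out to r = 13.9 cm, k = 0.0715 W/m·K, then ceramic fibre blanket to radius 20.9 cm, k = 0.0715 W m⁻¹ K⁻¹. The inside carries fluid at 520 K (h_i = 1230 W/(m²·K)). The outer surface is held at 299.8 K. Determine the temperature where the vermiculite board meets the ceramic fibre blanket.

Series thermal resistances, inner to outer:
  R'_conv,in = 1/(2πr h) = 1/(2π·0.0670·1230) = 0.001931 m·K/W
  R'_aluminium = ln(0.0747/0.0670)/(2πk) = 0.1088/(2π·190) = 9.113×10^-5 m·K/W
  R'_vermiculite board = ln(0.139/0.0747)/(2πk) = 0.6210/(2π·0.0715) = 1.382 m·K/W
  R'_ceramic fibre blanket = ln(0.209/0.139)/(2πk) = 0.4079/(2π·0.0715) = 0.9079 m·K/W
ΣR = 0.001931 + 9.113×10^-5 + 1.382 + 0.9079 = 2.292 m·K/W
Q' = ΔT/ΣR = (520 K − 299.8 K)/2.292 = 96.07 W/m
From the inner boundary to the vermiculite board/ceramic fibre blanket interface, ΣR_partial = 1.384 m·K/W.
T_interface = T_in − Q'·ΣR_partial = 520 K − (96.07)(1.384) = 387 K

T = 387 K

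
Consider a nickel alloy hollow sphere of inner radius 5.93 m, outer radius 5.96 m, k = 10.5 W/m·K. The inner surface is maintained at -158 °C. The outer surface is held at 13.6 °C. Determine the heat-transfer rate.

Q = 4πk·ΔT/(1/r₁ − 1/r₂) = 4π × 10.5 × 171.6 / (1/5.93 − 1/5.96) = 2.67×10^7 W

Q = 2.67×10^7 W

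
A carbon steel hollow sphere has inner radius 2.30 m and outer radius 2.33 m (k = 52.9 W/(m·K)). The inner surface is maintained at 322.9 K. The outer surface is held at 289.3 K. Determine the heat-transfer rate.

Q = 3990 kW

Q = 4πk·ΔT/(1/r₁ − 1/r₂) = 4π × 52.9 × 33.6 / (1/2.30 − 1/2.33) = 3.99×10^6 W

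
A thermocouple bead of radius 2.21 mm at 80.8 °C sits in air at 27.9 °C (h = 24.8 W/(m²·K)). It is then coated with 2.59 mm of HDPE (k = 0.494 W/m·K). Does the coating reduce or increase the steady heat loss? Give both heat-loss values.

Critical radius for a sphere: r_cr = 2k/h = 0.0398 m = 3.98 cm.
Outer radius after coating: r₂ = 0.00221 + 0.00259 = 0.00480 m.
Since r₁ < r_cr and r₂ ≤ r_cr, the coating moves toward the maximum at r_cr — heat loss rises.
Bare: R = 1/(4πr₁²h) = 657.0 K/W; Q = 52.9/657.0 = 0.0805 W.
Coated: R = R_cond + R_conv = 178.6 K/W; Q = 52.9/178.6 = 0.296 W.

increases: 0.0805 → 0.296 W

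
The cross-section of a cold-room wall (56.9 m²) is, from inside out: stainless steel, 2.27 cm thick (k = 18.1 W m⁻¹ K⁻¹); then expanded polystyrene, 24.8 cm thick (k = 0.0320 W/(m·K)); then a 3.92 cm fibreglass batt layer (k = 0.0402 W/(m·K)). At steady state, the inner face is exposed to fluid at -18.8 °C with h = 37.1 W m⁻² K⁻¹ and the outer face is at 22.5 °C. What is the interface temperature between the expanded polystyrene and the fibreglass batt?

T = 17.9 °C

Resistance network (inner→outer):
  R_conv,in = 1/(hA) = 1/(37.1·56.9) = 4.737×10^-4 K/W
  R_stainless steel = L/(kA) = 0.0227/(18.1·56.9) = 2.204×10^-5 K/W
  R_expanded polystyrene = L/(kA) = 0.248/(0.0320·56.9) = 0.1362 K/W
  R_fibreglass batt = L/(kA) = 0.0392/(0.0402·56.9) = 0.01714 K/W
ΣR = 4.737×10^-4 + 2.204×10^-5 + 0.1362 + 0.01714 = 0.1538 K/W
Q = ΔT/ΣR = (-18.8 °C − 22.5 °C)/0.1538 = -268.5 W
From the inner boundary to the expanded polystyrene/fibreglass batt interface, ΣR_partial = 0.1367 K/W.
T_interface = T_in − Q·ΣR_partial = -18.8 °C − (-268.5)(0.1367) = 17.9 °C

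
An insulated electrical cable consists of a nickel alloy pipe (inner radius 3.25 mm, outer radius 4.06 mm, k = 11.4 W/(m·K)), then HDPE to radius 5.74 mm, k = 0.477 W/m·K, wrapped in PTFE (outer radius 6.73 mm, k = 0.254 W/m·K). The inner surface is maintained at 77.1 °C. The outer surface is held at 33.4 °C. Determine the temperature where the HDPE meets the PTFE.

Series thermal resistances, inner to outer:
  R'_nickel alloy = ln(0.00406/0.00325)/(2πk) = 0.2225/(2π·11.4) = 0.003107 m·K/W
  R'_HDPE = ln(0.00574/0.00406)/(2πk) = 0.3463/(2π·0.477) = 0.1155 m·K/W
  R'_PTFE = ln(0.00673/0.00574)/(2πk) = 0.1591/(2π·0.254) = 0.09970 m·K/W
ΣR = 0.003107 + 0.1155 + 0.09970 = 0.2183 m·K/W
Q' = ΔT/ΣR = (77.1 °C − 33.4 °C)/0.2183 = 200.2 W/m
From the inner boundary to the HDPE/PTFE interface, ΣR_partial = 0.1186 m·K/W.
T_interface = T_in − Q'·ΣR_partial = 77.1 °C − (200.2)(0.1186) = 53.4 °C

T = 53.4 °C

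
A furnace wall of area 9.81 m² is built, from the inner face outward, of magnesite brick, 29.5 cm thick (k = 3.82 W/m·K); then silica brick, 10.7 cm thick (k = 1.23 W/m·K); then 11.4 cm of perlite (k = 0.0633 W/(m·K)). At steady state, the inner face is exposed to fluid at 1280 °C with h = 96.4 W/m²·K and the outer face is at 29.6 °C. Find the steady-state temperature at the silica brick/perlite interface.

Series thermal resistances, inner to outer:
  R_conv,in = 1/(hA) = 1/(96.4·9.81) = 0.001057 K/W
  R_magnesite brick = L/(kA) = 0.295/(3.82·9.81) = 0.007872 K/W
  R_silica brick = L/(kA) = 0.107/(1.23·9.81) = 0.008868 K/W
  R_perlite = L/(kA) = 0.114/(0.0633·9.81) = 0.1836 K/W
ΣR = 0.001057 + 0.007872 + 0.008868 + 0.1836 = 0.2014 K/W
Q = ΔT/ΣR = (1280 °C − 29.6 °C)/0.2014 = 6209 W
From the inner boundary to the silica brick/perlite interface, ΣR_partial = 0.01780 K/W.
T_interface = T_in − Q·ΣR_partial = 1280 °C − (6209)(0.01780) = 1169 °C

T = 1169 °C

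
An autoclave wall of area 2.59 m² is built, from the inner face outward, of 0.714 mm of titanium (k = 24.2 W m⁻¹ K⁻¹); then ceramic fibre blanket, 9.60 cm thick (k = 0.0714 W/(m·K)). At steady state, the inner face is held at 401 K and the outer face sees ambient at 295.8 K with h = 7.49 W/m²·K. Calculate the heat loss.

Treat each layer as a resistance in series:
  R_titanium = L/(kA) = 7.14×10^-4/(24.2·2.59) = 1.139×10^-5 K/W
  R_ceramic fibre blanket = L/(kA) = 0.0960/(0.0714·2.59) = 0.5191 K/W
  R_conv,out = 1/(hA) = 1/(7.49·2.59) = 0.05155 K/W
ΣR = 1.139×10^-5 + 0.5191 + 0.05155 = 0.5707 K/W
Q = ΔT/ΣR = (401 K − 295.8 K)/0.5707 = 184 W

Q = 184 W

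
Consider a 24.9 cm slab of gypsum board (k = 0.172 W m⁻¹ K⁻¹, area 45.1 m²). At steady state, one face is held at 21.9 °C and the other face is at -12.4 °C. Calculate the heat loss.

Q = kA·ΔT/L = 0.172 × 45.1 × |21.9 °C − -12.4 °C| / 0.249 = 1070 W

Q = 1070 W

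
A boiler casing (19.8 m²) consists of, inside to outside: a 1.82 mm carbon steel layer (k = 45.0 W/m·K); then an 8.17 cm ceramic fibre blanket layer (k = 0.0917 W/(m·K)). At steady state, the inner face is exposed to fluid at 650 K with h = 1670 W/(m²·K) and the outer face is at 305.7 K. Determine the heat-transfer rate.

Series thermal resistances, inner to outer:
  R_conv,in = 1/(hA) = 1/(1670·19.8) = 3.024×10^-5 K/W
  R_carbon steel = L/(kA) = 0.00182/(45.0·19.8) = 2.043×10^-6 K/W
  R_ceramic fibre blanket = L/(kA) = 0.0817/(0.0917·19.8) = 0.04500 K/W
ΣR = 3.024×10^-5 + 2.043×10^-6 + 0.04500 = 0.04503 K/W
Q = ΔT/ΣR = (650 K − 305.7 K)/0.04503 = 7650 W

Q = 7650 W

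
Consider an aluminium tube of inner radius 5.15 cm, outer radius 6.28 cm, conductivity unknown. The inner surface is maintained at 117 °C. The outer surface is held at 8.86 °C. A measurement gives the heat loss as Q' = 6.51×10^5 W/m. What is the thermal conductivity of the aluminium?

k = 190 W/m·K

ΣR = ΔT/Q' = |117 − 8.86|/6.51×10^5 = 1.661×10^-4 m·K/W
ln(r₂/r₁)/(2πk) = 1.661×10^-4 ⇒ k = 0.1984/(2π·1.661×10^-4) = 190 W/m·K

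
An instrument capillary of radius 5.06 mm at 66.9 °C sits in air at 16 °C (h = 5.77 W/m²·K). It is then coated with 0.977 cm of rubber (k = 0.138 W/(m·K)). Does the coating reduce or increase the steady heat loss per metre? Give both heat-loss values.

Critical radius for a cylinder: r_cr = k/h = 0.0239 m = 2.39 cm.
Outer radius after coating: r₂ = 0.00506 + 0.00977 = 0.01483 m.
Since r₁ < r_cr and r₂ ≤ r_cr, the coating moves toward the maximum at r_cr — heat loss rises.
Bare: R = 1/(2πr₁h) = 5.451 m·K/W; Q = 50.9/5.451 = 9.34 W/m.
Coated: R = R_cond + R_conv = 3.100 m·K/W; Q = 50.9/3.100 = 16.4 W/m.

increases: 9.34 → 16.4 W/m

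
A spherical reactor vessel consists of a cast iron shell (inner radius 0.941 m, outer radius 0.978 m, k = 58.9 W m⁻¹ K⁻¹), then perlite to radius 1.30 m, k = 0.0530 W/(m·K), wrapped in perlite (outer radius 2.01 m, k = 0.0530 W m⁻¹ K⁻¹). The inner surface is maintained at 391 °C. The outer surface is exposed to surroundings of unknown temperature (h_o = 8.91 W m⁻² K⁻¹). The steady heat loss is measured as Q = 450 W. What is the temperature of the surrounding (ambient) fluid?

Sum the resistances:
  R_cast iron = (1/0.941 − 1/0.978)/(4πk) = 0.04020/(4π·58.9) = 5.432×10^-5 K/W
  R_perlite = (1/0.978 − 1/1.30)/(4πk) = 0.2533/(4π·0.0530) = 0.3803 K/W
  R_perlite = (1/1.30 − 1/2.01)/(4πk) = 0.2717/(4π·0.0530) = 0.4080 K/W
  R_conv,out = 1/(4πr²h) = 1/(4π·2.01²·8.91) = 0.002211 K/W
ΣR = 0.7905 K/W
ΔT = Q·ΣR = 450 × 0.7905 = 355.7 K
Heat flows outward, so T_out = T_in − ΔT = 391 − 355.7 = 35.3 °C

T_out = 35.3 °C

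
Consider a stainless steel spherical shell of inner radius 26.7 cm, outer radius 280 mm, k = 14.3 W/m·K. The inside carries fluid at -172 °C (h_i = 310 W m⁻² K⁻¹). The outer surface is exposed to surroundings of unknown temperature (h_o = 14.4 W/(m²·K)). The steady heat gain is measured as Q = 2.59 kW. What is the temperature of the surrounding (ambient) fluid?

Sum the resistances:
  R_conv,in = 1/(4πr²h) = 1/(4π·0.267²·310) = 0.003601 K/W
  R_stainless steel = (1/0.267 − 1/0.280)/(4πk) = 0.1739/(4π·14.3) = 9.677×10^-4 K/W
  R_conv,out = 1/(4πr²h) = 1/(4π·0.280²·14.4) = 0.07049 K/W
ΣR = 0.07506 K/W
ΔT = Q·ΣR = 2590 × 0.07506 = 194.4 K
Heat flows inward, so T_out = T_in + ΔT = -172 + 194.4 = 22.4 °C

T_out = 22.4 °C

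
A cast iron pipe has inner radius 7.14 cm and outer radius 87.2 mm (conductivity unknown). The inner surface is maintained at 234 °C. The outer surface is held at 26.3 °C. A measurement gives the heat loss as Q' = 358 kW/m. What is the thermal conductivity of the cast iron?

ΣR = ΔT/Q' = |234 − 26.3|/3.58×10^5 = 5.802×10^-4 m·K/W
ln(r₂/r₁)/(2πk) = 5.802×10^-4 ⇒ k = 0.1999/(2π·5.802×10^-4) = 54.8 W/m·K

k = 54.8 W/m·K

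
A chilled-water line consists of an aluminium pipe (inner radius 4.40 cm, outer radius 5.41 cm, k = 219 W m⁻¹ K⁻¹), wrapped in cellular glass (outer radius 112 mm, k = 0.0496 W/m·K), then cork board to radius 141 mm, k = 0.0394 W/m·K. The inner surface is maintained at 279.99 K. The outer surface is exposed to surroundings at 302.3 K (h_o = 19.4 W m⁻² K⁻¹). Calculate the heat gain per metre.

Series thermal resistances, inner to outer:
  R'_aluminium = ln(0.0541/0.0440)/(2πk) = 0.2066/(2π·219) = 1.502×10^-4 m·K/W
  R'_cellular glass = ln(0.112/0.0541)/(2πk) = 0.7277/(2π·0.0496) = 2.335 m·K/W
  R'_cork board = ln(0.141/0.112)/(2πk) = 0.2303/(2π·0.0394) = 0.9301 m·K/W
  R'_conv,out = 1/(2πr h) = 1/(2π·0.141·19.4) = 0.05818 m·K/W
ΣR = 1.502×10^-4 + 2.335 + 0.9301 + 0.05818 = 3.323 m·K/W
Q' = ΔT/ΣR = (279.99 K − 302.3 K)/3.323 = -6.71 W/m
(Negative Q' ⇒ heat flows inward; heat gain = 6.71 W/m.)

Q' = 6.71 W/m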